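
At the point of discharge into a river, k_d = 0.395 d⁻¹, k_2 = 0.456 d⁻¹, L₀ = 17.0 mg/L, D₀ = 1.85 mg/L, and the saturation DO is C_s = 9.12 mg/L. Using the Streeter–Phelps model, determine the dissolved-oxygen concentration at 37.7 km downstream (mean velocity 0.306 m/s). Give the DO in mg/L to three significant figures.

DO ≈ 2.93 mg/L

Travel time t = x/v = 37.7 km / (0.306 m/s) = 37700 m / 0.306 m/s = 123200 s = 1.426 d.
k_d L₀/(k_2−k_d) = 0.395×17.0/(0.456−0.395) = 6.715/0.06100 = 110.1 mg/L.
e^(−k_d t) = e^(−0.395×1.426) = 0.5694; e^(−k_2 t) = e^(−0.456×1.426) = 0.5219.
D = 110.1 × (0.5694 − 0.5219) + 1.85 × 0.5219 = 5.221 + 0.9656 = 6.187 mg/L.
DO = C_s − D = 9.12 − 6.187 = 2.933 mg/L.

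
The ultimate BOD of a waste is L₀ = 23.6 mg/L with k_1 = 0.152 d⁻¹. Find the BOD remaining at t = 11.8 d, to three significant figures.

L_t = L₀ e^(−k_1 t) = 23.6 × e^(−0.152×11.8) = 23.6 × 0.1664 = 3.926 mg/L.

L ≈ 3.93 mg/L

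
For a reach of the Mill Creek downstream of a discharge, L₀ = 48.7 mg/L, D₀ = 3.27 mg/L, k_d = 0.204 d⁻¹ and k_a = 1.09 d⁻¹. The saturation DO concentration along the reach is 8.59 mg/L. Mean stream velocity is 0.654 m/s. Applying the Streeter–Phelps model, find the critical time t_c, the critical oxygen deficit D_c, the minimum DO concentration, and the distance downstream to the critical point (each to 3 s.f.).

t_c ≈ 1.50 d; D_c ≈ 6.71 mg/L; min DO ≈ 1.88 mg/L; x_c ≈ 84.9 km

At the critical point dD/dt = 0, so k_d L₀ e^(−k_d t) = k_a D. Substituting D(t) from the Streeter–Phelps equation and solving for t gives
t_c = ln[(k_a/k_d)(1 − D₀(k_a−k_d)/(k_d L₀))] / (k_a−k_d).
Here k_a−k_d = 0.8860 d⁻¹ and 1 − D₀(k_a−k_d)/(k_d L₀) = 1 − 3.27×0.8860/(0.204×48.7) = 0.7084, so
t_c = ln(5.343 × 0.7084) / 0.8860 = 1.331 / 0.8860 = 1.502 d.
L(t_c) = L₀ e^(−k_d t_c) = 48.7 × 0.7360 = 35.85 mg/L, and at the critical point k_a D_c = k_d L, so D_c = (0.204/1.09) × 35.85 = 6.709 mg/L.
Minimum DO = C_s − D_c = 8.59 − 6.709 = 1.881 mg/L.
x_c = v t_c = 0.654 m/s × 1.502 d × 86400 s/d = 84890 m ≈ 84.9 km.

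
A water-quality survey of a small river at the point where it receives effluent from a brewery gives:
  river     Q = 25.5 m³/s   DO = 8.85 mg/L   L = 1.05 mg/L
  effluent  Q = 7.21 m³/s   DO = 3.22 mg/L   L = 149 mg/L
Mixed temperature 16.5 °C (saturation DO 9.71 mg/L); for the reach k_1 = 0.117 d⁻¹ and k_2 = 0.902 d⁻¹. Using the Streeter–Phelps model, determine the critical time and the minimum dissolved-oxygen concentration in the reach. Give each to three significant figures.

t_c ≈ 1.91 d; minimum DO ≈ 6.22 mg/L

Mixed DO = (25.5×8.85 + 7.21×3.22)/(25.5+7.21) = 248.9/32.71 = 7.609 mg/L.
Mixed L₀ = (25.5×1.05 + 7.21×149)/(32.71) = 1101/32.71 = 33.66 mg/L.
Initial deficit D₀ = C_s − DO₀ = 9.71 − 7.609 = 2.101 mg/L.
t_c = (1/0.7850) ln[(0.902/0.117)(1 − 2.101×0.7850/(0.117×33.66))] = 1.274 × ln(4.481) = 1.911 d.
D_c = (0.117/0.902) × 33.66 × e^(−0.117×1.911) = 0.1297 × 33.66 × 0.7997 = 3.492 mg/L.
Minimum DO = 9.71 − 3.492 = 6.218 mg/L.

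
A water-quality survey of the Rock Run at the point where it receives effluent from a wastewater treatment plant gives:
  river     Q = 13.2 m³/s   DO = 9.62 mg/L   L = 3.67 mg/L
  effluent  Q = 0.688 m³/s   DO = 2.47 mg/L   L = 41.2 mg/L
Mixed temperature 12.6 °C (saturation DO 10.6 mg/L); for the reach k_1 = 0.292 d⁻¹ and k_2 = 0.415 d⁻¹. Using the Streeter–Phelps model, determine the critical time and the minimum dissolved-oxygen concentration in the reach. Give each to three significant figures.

Mixed DO = (13.2×9.62 + 0.688×2.47)/(13.2+0.688) = 128.7/13.89 = 9.266 mg/L.
Mixed L₀ = (13.2×3.67 + 0.688×41.2)/(13.89) = 76.79/13.89 = 5.529 mg/L.
Initial deficit D₀ = C_s − DO₀ = 10.6 − 9.266 = 1.334 mg/L.
t_c = (1/0.1230) ln[(0.415/0.292)(1 − 1.334×0.1230/(0.292×5.529))] = 8.130 × ln(1.277) = 1.986 d.
D_c = (0.292/0.415) × 5.529 × e^(−0.292×1.986) = 0.7036 × 5.529 × 0.5599 = 2.178 mg/L.
Minimum DO = 10.6 − 2.178 = 8.422 mg/L.

t_c ≈ 1.99 d; minimum DO ≈ 8.42 mg/L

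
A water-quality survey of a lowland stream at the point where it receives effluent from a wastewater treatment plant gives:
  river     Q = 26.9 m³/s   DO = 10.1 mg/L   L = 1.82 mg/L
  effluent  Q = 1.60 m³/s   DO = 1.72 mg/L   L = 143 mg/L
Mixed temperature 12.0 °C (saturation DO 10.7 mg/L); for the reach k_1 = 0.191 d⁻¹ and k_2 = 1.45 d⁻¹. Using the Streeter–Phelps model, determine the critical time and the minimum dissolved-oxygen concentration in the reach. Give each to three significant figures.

t_c ≈ 0.588 d; minimum DO ≈ 9.55 mg/L

Mixed DO = (26.9×10.1 + 1.60×1.72)/(26.9+1.60) = 274.4/28.50 = 9.630 mg/L.
Mixed L₀ = (26.9×1.82 + 1.60×143)/(28.50) = 277.8/28.50 = 9.746 mg/L.
Initial deficit D₀ = C_s − DO₀ = 10.7 − 9.630 = 1.070 mg/L.
t_c = (1/1.259) ln[(1.45/0.191)(1 − 1.070×1.259/(0.191×9.746))] = 0.7943 × ln(2.095) = 0.5875 d.
D_c = (0.191/1.45) × 9.746 × e^(−0.191×0.5875) = 0.1317 × 9.746 × 0.8939 = 1.147 mg/L.
Minimum DO = 10.7 − 1.147 = 9.553 mg/L.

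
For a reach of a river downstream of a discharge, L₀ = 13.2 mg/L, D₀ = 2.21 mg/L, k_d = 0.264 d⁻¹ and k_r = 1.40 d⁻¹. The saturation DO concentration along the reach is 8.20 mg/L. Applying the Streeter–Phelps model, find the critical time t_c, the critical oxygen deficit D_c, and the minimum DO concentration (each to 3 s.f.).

With k_r/k_d = 5.303 and 1 − D₀(k_r−k_d)/(k_d L₀) = 0.2796,
t_c = ln(5.303 × 0.2796) / (1.40 − 0.264) = ln(1.483) / 1.136 = 0.3938/1.136 = 0.3466 d.
D_c = (k_d/k_r) L₀ e^(−k_d t_c) = (0.264/1.40) × 13.2 × e^(−0.264×0.3466) = 0.1886 × 13.2 × 0.9126 = 2.271 mg/L.
Minimum DO = C_s − D_c = 8.20 − 2.271 = 5.929 mg/L.

t_c ≈ 0.347 d; D_c ≈ 2.27 mg/L; min DO ≈ 5.93 mg/L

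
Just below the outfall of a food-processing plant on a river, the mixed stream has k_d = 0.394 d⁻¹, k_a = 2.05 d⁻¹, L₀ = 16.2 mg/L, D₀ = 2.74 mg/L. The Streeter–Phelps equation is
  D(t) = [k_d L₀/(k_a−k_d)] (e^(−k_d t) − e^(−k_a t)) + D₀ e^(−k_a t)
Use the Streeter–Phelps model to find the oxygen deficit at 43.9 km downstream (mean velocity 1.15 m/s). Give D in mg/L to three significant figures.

Travel time t = x/v = 43.9 km / (1.15 m/s) = 43900 m / 1.15 m/s = 38170 s = 0.4418 d.
k_d L₀/(k_a−k_d) = 0.394×16.2/(2.05−0.394) = 6.383/1.656 = 3.854 mg/L.
e^(−k_d t) = e^(−0.394×0.4418) = 0.8402; e^(−k_a t) = e^(−2.05×0.4418) = 0.4042.
D = 3.854 × (0.8402 − 0.4042) + 2.74 × 0.4042 = 1.680 + 1.108 = 2.788 mg/L.

D ≈ 2.79 mg/L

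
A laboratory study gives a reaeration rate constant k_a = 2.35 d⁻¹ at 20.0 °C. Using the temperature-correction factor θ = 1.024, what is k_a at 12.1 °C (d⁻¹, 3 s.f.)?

k_a(T₂) = k_a(T₁) · θ^(T₂−T₁) = 2.35 × 1.024^(12.1−20.0)
= 2.35 × 1.024^-7.90 = 2.35 × 0.8291 = 1.948 d⁻¹.

k_a ≈ 1.95 d⁻¹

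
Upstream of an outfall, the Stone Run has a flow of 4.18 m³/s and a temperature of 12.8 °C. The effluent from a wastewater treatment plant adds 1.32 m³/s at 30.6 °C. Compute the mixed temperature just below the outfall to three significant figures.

17.1 °C

Flow-weighted mixing: C = (Q_r C_r + Q_w C_w)/(Q_r + Q_w)
= (4.18×12.8 + 1.32×30.6)/(4.18 + 1.32) = 93.90/5.500 = 17.07 °C.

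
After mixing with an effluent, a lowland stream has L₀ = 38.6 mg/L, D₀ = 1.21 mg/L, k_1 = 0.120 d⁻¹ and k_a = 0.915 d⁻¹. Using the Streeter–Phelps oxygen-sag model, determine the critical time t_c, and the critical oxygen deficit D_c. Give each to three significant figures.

t_c ≈ 2.26 d; D_c ≈ 3.86 mg/L

At the critical point dD/dt = 0, so k_1 L₀ e^(−k_1 t) = k_a D. Substituting D(t) from the Streeter–Phelps equation and solving for t gives
t_c = ln[(k_a/k_1)(1 − D₀(k_a−k_1)/(k_1 L₀))] / (k_a−k_1).
Here k_a−k_1 = 0.7950 d⁻¹ and 1 − D₀(k_a−k_1)/(k_1 L₀) = 1 − 1.21×0.7950/(0.120×38.6) = 0.7923, so
t_c = ln(7.625 × 0.7923) / 0.7950 = 1.799 / 0.7950 = 2.262 d.
L(t_c) = L₀ e^(−k_1 t_c) = 38.6 × 0.7622 = 29.42 mg/L, and at the critical point k_a D_c = k_1 L, so D_c = (0.120/0.915) × 29.42 = 3.859 mg/L.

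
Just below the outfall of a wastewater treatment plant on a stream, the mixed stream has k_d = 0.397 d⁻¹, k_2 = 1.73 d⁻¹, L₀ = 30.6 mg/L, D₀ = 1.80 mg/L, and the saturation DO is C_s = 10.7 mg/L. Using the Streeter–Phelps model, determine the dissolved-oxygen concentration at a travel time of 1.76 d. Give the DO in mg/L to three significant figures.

k_d L₀/(k_2−k_d) = 0.397×30.6/(1.73−0.397) = 12.15/1.333 = 9.113 mg/L.
e^(−k_d t) = e^(−0.397×1.760) = 0.4972; e^(−k_2 t) = e^(−1.73×1.760) = 0.04761.
D = 9.113 × (0.4972 − 0.04761) + 1.80 × 0.04761 = 4.098 + 0.08569 = 4.183 mg/L.
DO = C_s − D = 10.7 − 4.183 = 6.517 mg/L.

DO ≈ 6.52 mg/L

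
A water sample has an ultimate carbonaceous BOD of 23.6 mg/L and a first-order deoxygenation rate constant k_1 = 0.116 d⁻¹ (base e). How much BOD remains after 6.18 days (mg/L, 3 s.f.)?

L ≈ 11.5 mg/L

L_t = L₀ e^(−k_1 t) = 23.6 × e^(−0.116×6.18) = 23.6 × 0.4883 = 11.52 mg/L.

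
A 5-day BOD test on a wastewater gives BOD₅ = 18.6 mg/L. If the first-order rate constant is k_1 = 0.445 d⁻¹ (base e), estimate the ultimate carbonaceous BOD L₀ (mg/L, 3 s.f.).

BOD₅ = L₀(1 − e^(−5k_1)) ⇒ L₀ = BOD₅ / (1 − e^(−5×0.445))
= 18.6 / (1 − 0.1081) = 18.6 / 0.8919 = 20.85 mg/L.

L₀ ≈ 20.9 mg/L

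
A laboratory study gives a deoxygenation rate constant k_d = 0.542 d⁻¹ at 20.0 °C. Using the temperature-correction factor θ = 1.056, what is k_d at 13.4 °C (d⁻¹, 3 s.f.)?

k_d ≈ 0.378 d⁻¹

k_d(T₂) = k_d(T₁) · θ^(T₂−T₁) = 0.542 × 1.056^(13.4−20.0)
= 0.542 × 1.056^-6.60 = 0.542 × 0.6979 = 0.3783 d⁻¹.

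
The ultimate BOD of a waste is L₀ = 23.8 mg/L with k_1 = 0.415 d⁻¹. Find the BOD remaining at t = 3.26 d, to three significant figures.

L ≈ 6.15 mg/L

L_t = L₀ e^(−k_1 t) = 23.8 × e^(−0.415×3.26) = 23.8 × 0.2585 = 6.152 mg/L.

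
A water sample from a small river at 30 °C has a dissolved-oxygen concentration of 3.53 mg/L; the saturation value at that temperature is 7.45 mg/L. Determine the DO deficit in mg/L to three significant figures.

D ≈ 3.92 mg/L

D = C_s − C = 7.45 − 3.53 = 3.92 mg/L.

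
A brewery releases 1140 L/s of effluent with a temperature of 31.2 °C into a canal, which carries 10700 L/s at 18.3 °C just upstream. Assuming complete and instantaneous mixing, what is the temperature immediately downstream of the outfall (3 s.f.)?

Flow-weighted mixing: C = (Q_r C_r + Q_w C_w)/(Q_r + Q_w)
= (10700×18.3 + 1140×31.2)/(10700 + 1140) = 231400/11840 = 19.54 °C.

19.5 °C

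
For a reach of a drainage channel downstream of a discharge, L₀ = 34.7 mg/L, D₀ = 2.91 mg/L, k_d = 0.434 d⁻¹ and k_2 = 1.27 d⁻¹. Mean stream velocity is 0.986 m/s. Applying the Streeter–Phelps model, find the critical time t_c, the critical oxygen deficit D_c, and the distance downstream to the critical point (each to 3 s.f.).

t_c = [1/(k_2−k_d)] ln[(k_2/k_d)(1 − D₀(k_2−k_d)/(k_d L₀))]
= [1/(1.27−0.434)] ln[(1.27/0.434)(1 − 2.91×0.8360/(0.434×34.7))]
= (1/0.8360) ln[2.926 × 0.8385] = 1.196 × ln(2.454) = 1.196 × 0.8975 = 1.074 d.
D_c = (k_d/k_2) L₀ e^(−k_d t_c) = (0.434/1.27) × 34.7 × e^(−0.434×1.074) = 0.3417 × 34.7 × 0.6275 = 7.441 mg/L.
x_c = v t_c = 0.986 m/s × 1.074 d × 86400 s/d = 91460 m ≈ 91.5 km.

t_c ≈ 1.07 d; D_c ≈ 7.44 mg/L; x_c ≈ 91.5 km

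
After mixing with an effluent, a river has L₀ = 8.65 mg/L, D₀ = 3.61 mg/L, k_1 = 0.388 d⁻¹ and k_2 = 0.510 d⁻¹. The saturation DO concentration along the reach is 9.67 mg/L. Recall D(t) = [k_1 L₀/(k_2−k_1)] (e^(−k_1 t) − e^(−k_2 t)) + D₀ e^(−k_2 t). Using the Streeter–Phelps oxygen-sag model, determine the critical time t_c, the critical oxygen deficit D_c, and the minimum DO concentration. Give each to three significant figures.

At the critical point dD/dt = 0, so k_1 L₀ e^(−k_1 t) = k_2 D. Substituting D(t) from the Streeter–Phelps equation and solving for t gives
t_c = ln[(k_2/k_1)(1 − D₀(k_2−k_1)/(k_1 L₀))] / (k_2−k_1).
Here k_2−k_1 = 0.1220 d⁻¹ and 1 − D₀(k_2−k_1)/(k_1 L₀) = 1 − 3.61×0.1220/(0.388×8.65) = 0.8688, so
t_c = ln(1.314 × 0.8688) / 0.1220 = 0.1327 / 0.1220 = 1.088 d.
D_c = (k_1/k_2) L₀ e^(−k_1 t_c) = (0.388/0.510) × 8.65 × e^(−0.388×1.088) = 0.7608 × 8.65 × 0.6556 = 4.315 mg/L.
Minimum DO = C_s − D_c = 9.67 − 4.315 = 5.355 mg/L.

t_c ≈ 1.09 d; D_c ≈ 4.31 mg/L; min DO ≈ 5.36 mg/L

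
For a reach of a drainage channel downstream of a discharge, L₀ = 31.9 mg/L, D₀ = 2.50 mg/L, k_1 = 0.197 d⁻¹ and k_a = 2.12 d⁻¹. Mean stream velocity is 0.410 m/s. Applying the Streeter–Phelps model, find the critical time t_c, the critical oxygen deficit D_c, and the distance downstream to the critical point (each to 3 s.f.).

t_c = [1/(k_a−k_1)] ln[(k_a/k_1)(1 − D₀(k_a−k_1)/(k_1 L₀))]
= [1/(2.12−0.197)] ln[(2.12/0.197)(1 − 2.50×1.923/(0.197×31.9))]
= (1/1.923) ln[10.76 × 0.2350] = 0.5200 × ln(2.529) = 0.5200 × 0.9278 = 0.4825 d.
L(t_c) = L₀ e^(−k_1 t_c) = 31.9 × 0.9093 = 29.01 mg/L, and at the critical point k_a D_c = k_1 L, so D_c = (0.197/2.12) × 29.01 = 2.696 mg/L.
x_c = v t_c = 0.410 m/s × 0.4825 d × 86400 s/d = 17090 m ≈ 17.1 km.

t_c ≈ 0.482 d; D_c ≈ 2.70 mg/L; x_c ≈ 17.1 km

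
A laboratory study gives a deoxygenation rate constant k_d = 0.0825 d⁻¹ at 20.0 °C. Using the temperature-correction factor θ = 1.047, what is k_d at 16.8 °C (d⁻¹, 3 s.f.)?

k_d ≈ 0.0712 d⁻¹

k_d(T₂) = k_d(T₁) · θ^(T₂−T₁) = 0.0825 × 1.047^(16.8−20.0)
= 0.0825 × 1.047^-3.20 = 0.0825 × 0.8633 = 0.07122 d⁻¹.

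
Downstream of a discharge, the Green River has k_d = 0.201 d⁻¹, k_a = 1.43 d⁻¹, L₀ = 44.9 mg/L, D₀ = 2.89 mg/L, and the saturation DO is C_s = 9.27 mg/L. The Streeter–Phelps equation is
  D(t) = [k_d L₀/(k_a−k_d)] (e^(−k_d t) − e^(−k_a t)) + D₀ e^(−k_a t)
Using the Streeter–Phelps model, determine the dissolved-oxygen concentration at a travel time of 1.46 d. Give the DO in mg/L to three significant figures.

k_d L₀/(k_a−k_d) = 0.201×44.9/(1.43−0.201) = 9.025/1.229 = 7.343 mg/L.
e^(−k_d t) = e^(−0.201×1.460) = 0.7457; e^(−k_a t) = e^(−1.43×1.460) = 0.1240.
D = 7.343 × (0.7457 − 0.1240) + 2.89 × 0.1240 = 4.565 + 0.3582 = 4.924 mg/L.
DO = C_s − D = 9.27 − 4.924 = 4.346 mg/L.

DO ≈ 4.35 mg/L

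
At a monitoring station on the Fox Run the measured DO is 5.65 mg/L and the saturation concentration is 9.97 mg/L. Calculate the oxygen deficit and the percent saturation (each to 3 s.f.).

D = C_s − C = 9.97 − 5.65 = 4.32 mg/L.
% saturation = 5.65/9.97 × 100 = 56.7 %.

D ≈ 4.32 mg/L; 56.7 % saturation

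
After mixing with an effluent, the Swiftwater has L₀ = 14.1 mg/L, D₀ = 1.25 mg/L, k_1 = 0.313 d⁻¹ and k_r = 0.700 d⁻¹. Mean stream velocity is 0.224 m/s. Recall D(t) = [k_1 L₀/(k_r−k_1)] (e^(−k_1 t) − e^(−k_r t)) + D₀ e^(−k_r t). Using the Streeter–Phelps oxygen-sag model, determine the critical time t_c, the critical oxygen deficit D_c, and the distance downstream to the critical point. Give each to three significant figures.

t_c = [1/(k_r−k_1)] ln[(k_r/k_1)(1 − D₀(k_r−k_1)/(k_1 L₀))]
= [1/(0.700−0.313)] ln[(0.700/0.313)(1 − 1.25×0.3870/(0.313×14.1))]
= (1/0.3870) ln[2.236 × 0.8904] = 2.584 × ln(1.991) = 2.584 × 0.6888 = 1.780 d.
L(t_c) = L₀ e^(−k_1 t_c) = 14.1 × 0.5729 = 8.078 mg/L, and at the critical point k_r D_c = k_1 L, so D_c = (0.313/0.700) × 8.078 = 3.612 mg/L.
x_c = v t_c = 0.224 m/s × 1.780 d × 86400 s/d = 34450 m ≈ 34.4 km.

t_c ≈ 1.78 d; D_c ≈ 3.61 mg/L; x_c ≈ 34.4 km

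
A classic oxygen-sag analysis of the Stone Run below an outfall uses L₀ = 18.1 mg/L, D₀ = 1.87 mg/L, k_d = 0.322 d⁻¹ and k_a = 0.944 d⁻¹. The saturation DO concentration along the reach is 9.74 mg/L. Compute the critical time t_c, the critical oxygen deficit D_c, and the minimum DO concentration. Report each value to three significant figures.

t_c ≈ 1.37 d; D_c ≈ 3.97 mg/L; min DO ≈ 5.77 mg/L

At the critical point dD/dt = 0, so k_d L₀ e^(−k_d t) = k_a D. Substituting D(t) from the Streeter–Phelps equation and solving for t gives
t_c = ln[(k_a/k_d)(1 − D₀(k_a−k_d)/(k_d L₀))] / (k_a−k_d).
Here k_a−k_d = 0.6220 d⁻¹ and 1 − D₀(k_a−k_d)/(k_d L₀) = 1 − 1.87×0.6220/(0.322×18.1) = 0.8004, so
t_c = ln(2.932 × 0.8004) / 0.6220 = 0.8530 / 0.6220 = 1.371 d.
D_c = (k_d/k_a) L₀ e^(−k_d t_c) = (0.322/0.944) × 18.1 × e^(−0.322×1.371) = 0.3411 × 18.1 × 0.6430 = 3.970 mg/L.
Minimum DO = C_s − D_c = 9.74 − 3.970 = 5.770 mg/L.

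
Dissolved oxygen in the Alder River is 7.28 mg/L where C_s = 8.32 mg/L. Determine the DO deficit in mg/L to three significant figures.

D ≈ 1.04 mg/L

D = C_s − C = 8.32 − 7.28 = 1.04 mg/L.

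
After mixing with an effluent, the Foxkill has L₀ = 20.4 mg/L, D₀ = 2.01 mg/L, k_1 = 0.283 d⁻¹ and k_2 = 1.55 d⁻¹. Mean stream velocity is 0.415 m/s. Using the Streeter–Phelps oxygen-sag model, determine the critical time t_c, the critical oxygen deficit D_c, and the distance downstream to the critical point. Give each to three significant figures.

t_c = [1/(k_2−k_1)] ln[(k_2/k_1)(1 − D₀(k_2−k_1)/(k_1 L₀))]
= [1/(1.55−0.283)] ln[(1.55/0.283)(1 − 2.01×1.267/(0.283×20.4))]
= (1/1.267) ln[5.477 × 0.5589] = 0.7893 × ln(3.061) = 0.7893 × 1.119 = 0.8830 d.
D_c = (k_1/k_2) L₀ e^(−k_1 t_c) = (0.283/1.55) × 20.4 × e^(−0.283×0.8830) = 0.1826 × 20.4 × 0.7789 = 2.901 mg/L.
x_c = v t_c = 0.415 m/s × 0.8830 d × 86400 s/d = 31660 m ≈ 31.7 km.

t_c ≈ 0.883 d; D_c ≈ 2.90 mg/L; x_c ≈ 31.7 km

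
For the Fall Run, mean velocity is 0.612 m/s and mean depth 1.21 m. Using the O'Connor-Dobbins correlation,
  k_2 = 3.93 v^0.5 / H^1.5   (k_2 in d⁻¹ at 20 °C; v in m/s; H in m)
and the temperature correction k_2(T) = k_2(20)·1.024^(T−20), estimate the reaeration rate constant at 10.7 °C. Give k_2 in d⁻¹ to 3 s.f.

k_2 ≈ 1.85 d⁻¹

k_2(20) = 3.93 × 0.612^0.5 / 1.21^1.5 = 3.93 × 0.7823 / 1.331 = 2.310 d⁻¹.
k_2(10.7) = 2.310 × 1.024^(10.7−20) = 2.310 × 0.8021 = 1.853 d⁻¹.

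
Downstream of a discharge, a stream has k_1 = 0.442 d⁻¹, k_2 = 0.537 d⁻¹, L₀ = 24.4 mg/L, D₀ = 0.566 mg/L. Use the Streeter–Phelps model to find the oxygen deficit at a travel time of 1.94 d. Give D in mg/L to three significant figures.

D ≈ 8.31 mg/L

k_1 L₀/(k_2−k_1) = 0.442×24.4/(0.537−0.442) = 10.78/0.09500 = 113.5 mg/L.
e^(−k_1 t) = e^(−0.442×1.940) = 0.4242; e^(−k_2 t) = e^(−0.537×1.940) = 0.3528.
D = 113.5 × (0.4242 − 0.3528) + 0.566 × 0.3528 = 8.106 + 0.1997 = 8.306 mg/L.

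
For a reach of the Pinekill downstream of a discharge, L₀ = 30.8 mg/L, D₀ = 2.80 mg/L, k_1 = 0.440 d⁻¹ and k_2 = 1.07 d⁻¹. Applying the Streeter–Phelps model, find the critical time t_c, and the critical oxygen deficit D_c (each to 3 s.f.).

At the critical point dD/dt = 0, so k_1 L₀ e^(−k_1 t) = k_2 D. Substituting D(t) from the Streeter–Phelps equation and solving for t gives
t_c = ln[(k_2/k_1)(1 − D₀(k_2−k_1)/(k_1 L₀))] / (k_2−k_1).
Here k_2−k_1 = 0.6300 d⁻¹ and 1 − D₀(k_2−k_1)/(k_1 L₀) = 1 − 2.80×0.6300/(0.440×30.8) = 0.8698, so
t_c = ln(2.432 × 0.8698) / 0.6300 = 0.7492 / 0.6300 = 1.189 d.
L(t_c) = L₀ e^(−k_1 t_c) = 30.8 × 0.5926 = 18.25 mg/L, and at the critical point k_2 D_c = k_1 L, so D_c = (0.440/1.07) × 18.25 = 7.505 mg/L.

t_c ≈ 1.19 d; D_c ≈ 7.51 mg/L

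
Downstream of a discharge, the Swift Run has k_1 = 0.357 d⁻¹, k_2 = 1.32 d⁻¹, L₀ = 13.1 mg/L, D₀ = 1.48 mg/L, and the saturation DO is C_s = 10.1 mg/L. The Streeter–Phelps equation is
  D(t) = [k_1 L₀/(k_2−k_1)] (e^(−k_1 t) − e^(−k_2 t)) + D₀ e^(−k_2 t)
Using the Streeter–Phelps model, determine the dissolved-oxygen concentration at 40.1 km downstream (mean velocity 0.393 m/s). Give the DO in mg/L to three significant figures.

Travel time t = x/v = 40.1 km / (0.393 m/s) = 40100 m / 0.393 m/s = 102000 s = 1.181 d.
k_1 L₀/(k_2−k_1) = 0.357×13.1/(1.32−0.357) = 4.677/0.9630 = 4.856 mg/L.
e^(−k_1 t) = e^(−0.357×1.181) = 0.6560; e^(−k_2 t) = e^(−1.32×1.181) = 0.2104.
D = 4.856 × (0.6560 − 0.2104) + 1.48 × 0.2104 = 2.164 + 0.3114 = 2.475 mg/L.
DO = C_s − D = 10.1 − 2.475 = 7.625 mg/L.

DO ≈ 7.62 mg/L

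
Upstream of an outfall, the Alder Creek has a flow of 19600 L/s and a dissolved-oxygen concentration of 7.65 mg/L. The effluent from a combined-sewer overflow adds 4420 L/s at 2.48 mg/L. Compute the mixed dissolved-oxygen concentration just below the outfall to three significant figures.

Flow-weighted mixing: C = (Q_r C_r + Q_w C_w)/(Q_r + Q_w)
= (19600×7.65 + 4420×2.48)/(19600 + 4420) = 160900/24020 = 6.699 mg/L.

6.70 mg/L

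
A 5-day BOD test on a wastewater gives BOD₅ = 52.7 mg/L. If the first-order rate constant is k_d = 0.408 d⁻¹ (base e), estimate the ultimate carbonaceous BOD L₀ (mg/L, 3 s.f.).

BOD₅ = L₀(1 − e^(−5k_d)) ⇒ L₀ = BOD₅ / (1 − e^(−5×0.408))
= 52.7 / (1 − 0.1300) = 52.7 / 0.8700 = 60.58 mg/L.

L₀ ≈ 60.6 mg/L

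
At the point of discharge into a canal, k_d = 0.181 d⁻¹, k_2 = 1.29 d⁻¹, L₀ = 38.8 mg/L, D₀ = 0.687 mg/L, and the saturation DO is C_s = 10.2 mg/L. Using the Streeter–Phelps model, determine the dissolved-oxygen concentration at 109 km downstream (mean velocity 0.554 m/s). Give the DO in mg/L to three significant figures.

DO ≈ 6.31 mg/L

Travel time t = x/v = 109 km / (0.554 m/s) = 109000 m / 0.554 m/s = 196800 s = 2.277 d.
k_d L₀/(k_2−k_d) = 0.181×38.8/(1.29−0.181) = 7.023/1.109 = 6.333 mg/L.
e^(−k_d t) = e^(−0.181×2.277) = 0.6622; e^(−k_2 t) = e^(−1.29×2.277) = 0.05299.
D = 6.333 × (0.6622 − 0.05299) + 0.687 × 0.05299 = 3.858 + 0.03641 = 3.894 mg/L.
DO = C_s − D = 10.2 − 3.894 = 6.306 mg/L.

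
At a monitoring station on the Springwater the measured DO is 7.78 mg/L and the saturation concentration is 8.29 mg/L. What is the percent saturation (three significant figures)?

% saturation = C/C_s × 100 = 7.78/8.29 × 100 = 93.8 %.

93.8 % saturation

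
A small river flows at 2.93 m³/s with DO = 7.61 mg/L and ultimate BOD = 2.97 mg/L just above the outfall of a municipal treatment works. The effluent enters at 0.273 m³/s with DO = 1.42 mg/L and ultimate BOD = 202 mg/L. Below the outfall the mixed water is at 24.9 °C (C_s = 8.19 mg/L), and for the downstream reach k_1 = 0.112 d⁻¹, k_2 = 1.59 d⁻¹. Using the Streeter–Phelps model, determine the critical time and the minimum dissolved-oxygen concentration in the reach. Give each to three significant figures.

t_c ≈ 0.901 d; minimum DO ≈ 6.92 mg/L

Mixed DO = (2.93×7.61 + 0.273×1.42)/(2.93+0.273) = 22.68/3.203 = 7.082 mg/L.
Mixed L₀ = (2.93×2.97 + 0.273×202)/(3.203) = 63.85/3.203 = 19.93 mg/L.
Initial deficit D₀ = C_s − DO₀ = 8.19 − 7.082 = 1.108 mg/L.
t_c = (1/1.478) ln[(1.59/0.112)(1 − 1.108×1.478/(0.112×19.93))] = 0.6766 × ln(3.787) = 0.9009 d.
D_c = (0.112/1.59) × 19.93 × e^(−0.112×0.9009) = 0.07044 × 19.93 × 0.9040 = 1.269 mg/L.
Minimum DO = 8.19 − 1.269 = 6.921 mg/L.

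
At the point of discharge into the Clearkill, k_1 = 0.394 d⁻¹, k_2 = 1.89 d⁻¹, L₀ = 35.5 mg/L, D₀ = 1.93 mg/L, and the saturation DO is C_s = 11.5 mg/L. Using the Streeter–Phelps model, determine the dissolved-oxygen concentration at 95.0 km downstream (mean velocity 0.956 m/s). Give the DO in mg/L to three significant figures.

Travel time t = x/v = 95.0 km / (0.956 m/s) = 95000 m / 0.956 m/s = 99370 s = 1.150 d.
k_1 L₀/(k_2−k_1) = 0.394×35.5/(1.89−0.394) = 13.99/1.496 = 9.350 mg/L.
e^(−k_1 t) = e^(−0.394×1.150) = 0.6356; e^(−k_2 t) = e^(−1.89×1.150) = 0.1137.
D = 9.350 × (0.6356 − 0.1137) + 1.93 × 0.1137 = 4.879 + 0.2195 = 5.099 mg/L.
DO = C_s − D = 11.5 − 5.099 = 6.401 mg/L.

DO ≈ 6.40 mg/L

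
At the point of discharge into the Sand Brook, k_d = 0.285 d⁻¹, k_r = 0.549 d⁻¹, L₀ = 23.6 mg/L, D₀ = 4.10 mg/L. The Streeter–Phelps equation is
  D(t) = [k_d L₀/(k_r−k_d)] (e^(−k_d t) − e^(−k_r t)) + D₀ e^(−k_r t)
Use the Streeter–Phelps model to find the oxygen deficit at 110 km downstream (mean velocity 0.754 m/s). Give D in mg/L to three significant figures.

D ≈ 7.29 mg/L

Travel time t = x/v = 110 km / (0.754 m/s) = 110000 m / 0.754 m/s = 145900 s = 1.689 d.
k_d L₀/(k_r−k_d) = 0.285×23.6/(0.549−0.285) = 6.726/0.2640 = 25.48 mg/L.
e^(−k_d t) = e^(−0.285×1.689) = 0.6180; e^(−k_r t) = e^(−0.549×1.689) = 0.3957.
D = 25.48 × (0.6180 − 0.3957) + 4.10 × 0.3957 = 5.663 + 1.623 = 7.286 mg/L.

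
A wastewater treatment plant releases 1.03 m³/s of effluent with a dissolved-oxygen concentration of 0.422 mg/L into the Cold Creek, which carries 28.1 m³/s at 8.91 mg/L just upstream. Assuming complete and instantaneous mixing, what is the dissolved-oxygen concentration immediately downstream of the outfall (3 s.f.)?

Flow-weighted mixing: C = (Q_r C_r + Q_w C_w)/(Q_r + Q_w)
= (28.1×8.91 + 1.03×0.422)/(28.1 + 1.03) = 250.8/29.13 = 8.610 mg/L.

8.61 mg/L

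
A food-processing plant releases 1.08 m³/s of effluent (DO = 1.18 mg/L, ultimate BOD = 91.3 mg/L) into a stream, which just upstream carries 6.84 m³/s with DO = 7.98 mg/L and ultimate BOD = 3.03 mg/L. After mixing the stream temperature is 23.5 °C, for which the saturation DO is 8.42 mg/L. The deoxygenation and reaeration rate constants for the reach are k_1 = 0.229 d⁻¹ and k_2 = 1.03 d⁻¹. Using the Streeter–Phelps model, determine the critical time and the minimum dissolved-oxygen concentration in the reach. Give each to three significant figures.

t_c ≈ 1.40 d; minimum DO ≈ 5.99 mg/L

Mixed DO = (6.84×7.98 + 1.08×1.18)/(6.84+1.08) = 55.86/7.920 = 7.053 mg/L.
Mixed L₀ = (6.84×3.03 + 1.08×91.3)/(7.920) = 119.3/7.920 = 15.07 mg/L.
Initial deficit D₀ = C_s − DO₀ = 8.42 − 7.053 = 1.367 mg/L.
t_c = (1/0.8010) ln[(1.03/0.229)(1 − 1.367×0.8010/(0.229×15.07))] = 1.248 × ln(3.070) = 1.400 d.
D_c = (0.229/1.03) × 15.07 × e^(−0.229×1.400) = 0.2223 × 15.07 × 0.7256 = 2.431 mg/L.
Minimum DO = 8.42 − 2.431 = 5.989 mg/L.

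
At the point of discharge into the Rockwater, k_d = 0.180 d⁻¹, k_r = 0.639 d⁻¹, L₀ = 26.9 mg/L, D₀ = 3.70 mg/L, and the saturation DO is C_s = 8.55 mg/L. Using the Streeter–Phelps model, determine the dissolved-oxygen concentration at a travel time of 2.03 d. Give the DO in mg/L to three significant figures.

DO ≈ 3.10 mg/L

k_d L₀/(k_r−k_d) = 0.180×26.9/(0.639−0.180) = 4.842/0.4590 = 10.55 mg/L.
e^(−k_d t) = e^(−0.180×2.030) = 0.6939; e^(−k_r t) = e^(−0.639×2.030) = 0.2733.
D = 10.55 × (0.6939 − 0.2733) + 3.70 × 0.2733 = 4.437 + 1.011 = 5.448 mg/L.
DO = C_s − D = 8.55 − 5.448 = 3.102 mg/L.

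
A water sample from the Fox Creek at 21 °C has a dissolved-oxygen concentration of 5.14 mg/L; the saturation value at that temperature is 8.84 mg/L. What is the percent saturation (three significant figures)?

% saturation = C/C_s × 100 = 5.14/8.84 × 100 = 58.1 %.

58.1 % saturation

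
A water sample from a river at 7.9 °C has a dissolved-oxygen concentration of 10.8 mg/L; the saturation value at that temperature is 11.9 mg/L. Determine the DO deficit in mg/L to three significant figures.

D = C_s − C = 11.9 − 10.8 = 1.10 mg/L.

D ≈ 1.10 mg/L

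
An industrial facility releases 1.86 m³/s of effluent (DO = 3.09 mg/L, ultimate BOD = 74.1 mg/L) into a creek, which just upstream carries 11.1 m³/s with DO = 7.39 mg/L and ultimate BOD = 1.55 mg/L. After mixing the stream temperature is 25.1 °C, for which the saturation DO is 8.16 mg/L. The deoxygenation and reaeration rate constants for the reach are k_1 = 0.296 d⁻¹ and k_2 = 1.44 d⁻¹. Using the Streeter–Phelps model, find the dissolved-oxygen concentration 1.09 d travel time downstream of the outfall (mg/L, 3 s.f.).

Mixed DO = (11.1×7.39 + 1.86×3.09)/(11.1+1.86) = 87.78/12.96 = 6.773 mg/L.
Mixed L₀ = (11.1×1.55 + 1.86×74.1)/(12.96) = 155.0/12.96 = 11.96 mg/L.
Initial deficit D₀ = C_s − DO₀ = 8.16 − 6.773 = 1.387 mg/L.
D(1.09) = [0.296×11.96/(1.44−0.296)](e^(−0.296×1.09) − e^(−1.44×1.09)) + 1.387 e^(−1.44×1.09)
= 3.095 × (0.7242 − 0.2081) + 1.387 × 0.2081 = 1.886 mg/L.
DO = 8.16 − 1.886 = 6.274 mg/L.

DO ≈ 6.27 mg/L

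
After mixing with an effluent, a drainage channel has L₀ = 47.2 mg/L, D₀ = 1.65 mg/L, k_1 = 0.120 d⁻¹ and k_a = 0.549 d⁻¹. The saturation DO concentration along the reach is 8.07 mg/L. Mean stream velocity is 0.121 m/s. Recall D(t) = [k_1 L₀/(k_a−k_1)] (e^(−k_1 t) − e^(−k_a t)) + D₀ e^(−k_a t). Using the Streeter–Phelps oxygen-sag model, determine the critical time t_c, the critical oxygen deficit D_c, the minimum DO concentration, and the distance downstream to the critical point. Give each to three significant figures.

t_c ≈ 3.23 d; D_c ≈ 7.00 mg/L; min DO ≈ 1.07 mg/L; x_c ≈ 33.8 km

With k_a/k_1 = 4.575 and 1 − D₀(k_a−k_1)/(k_1 L₀) = 0.8750,
t_c = ln(4.575 × 0.8750) / (0.549 − 0.120) = ln(4.003) / 0.4290 = 1.387/0.4290 = 3.233 d.
D_c = (k_1/k_a) L₀ e^(−k_1 t_c) = (0.120/0.549) × 47.2 × e^(−0.120×3.233) = 0.2186 × 47.2 × 0.6784 = 6.999 mg/L.
Minimum DO = C_s − D_c = 8.07 − 6.999 = 1.071 mg/L.
x_c = v t_c = 0.121 m/s × 3.233 d × 86400 s/d = 33800 m ≈ 33.8 km.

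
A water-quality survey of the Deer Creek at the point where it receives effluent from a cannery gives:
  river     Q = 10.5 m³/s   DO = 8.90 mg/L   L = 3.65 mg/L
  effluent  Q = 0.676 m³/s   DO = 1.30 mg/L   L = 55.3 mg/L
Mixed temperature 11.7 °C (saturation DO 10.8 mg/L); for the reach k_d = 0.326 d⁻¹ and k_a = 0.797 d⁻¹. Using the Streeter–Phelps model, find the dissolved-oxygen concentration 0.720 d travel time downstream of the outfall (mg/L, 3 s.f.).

Mixed DO = (10.5×8.90 + 0.676×1.30)/(10.5+0.676) = 94.33/11.18 = 8.440 mg/L.
Mixed L₀ = (10.5×3.65 + 0.676×55.3)/(11.18) = 75.71/11.18 = 6.774 mg/L.
Initial deficit D₀ = C_s − DO₀ = 10.8 − 8.440 = 2.360 mg/L.
D(0.720) = [0.326×6.774/(0.797−0.326)](e^(−0.326×0.720) − e^(−0.797×0.720)) + 2.360 e^(−0.797×0.720)
= 4.689 × (0.7908 − 0.5634) + 2.360 × 0.5634 = 2.396 mg/L.
DO = 10.8 − 2.396 = 8.404 mg/L.

DO ≈ 8.40 mg/L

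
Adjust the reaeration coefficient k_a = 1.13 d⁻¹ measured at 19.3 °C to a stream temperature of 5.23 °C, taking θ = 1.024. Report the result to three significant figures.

k_a ≈ 0.809 d⁻¹

k_a(T₂) = k_a(T₁) · θ^(T₂−T₁) = 1.13 × 1.024^(5.23−19.3)
= 1.13 × 1.024^-14.1 = 1.13 × 0.7163 = 0.8094 d⁻¹.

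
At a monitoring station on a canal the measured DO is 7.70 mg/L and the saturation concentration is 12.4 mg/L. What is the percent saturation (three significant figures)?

% saturation = C/C_s × 100 = 7.70/12.4 × 100 = 62.1 %.

62.1 % saturation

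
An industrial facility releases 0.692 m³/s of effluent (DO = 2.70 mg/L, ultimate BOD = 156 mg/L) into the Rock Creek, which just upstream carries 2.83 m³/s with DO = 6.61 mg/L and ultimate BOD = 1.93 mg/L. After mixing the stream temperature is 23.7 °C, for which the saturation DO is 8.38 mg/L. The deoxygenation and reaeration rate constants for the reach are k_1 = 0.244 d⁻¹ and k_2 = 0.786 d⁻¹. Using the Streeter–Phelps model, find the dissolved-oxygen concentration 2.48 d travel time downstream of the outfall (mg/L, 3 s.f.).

Mixed DO = (2.83×6.61 + 0.692×2.70)/(2.83+0.692) = 20.57/3.522 = 5.842 mg/L.
Mixed L₀ = (2.83×1.93 + 0.692×156)/(3.522) = 113.4/3.522 = 32.20 mg/L.
Initial deficit D₀ = C_s − DO₀ = 8.38 − 5.842 = 2.538 mg/L.
D(2.48) = [0.244×32.20/(0.786−0.244)](e^(−0.244×2.48) − e^(−0.786×2.48)) + 2.538 e^(−0.786×2.48)
= 14.50 × (0.5460 − 0.1424) + 2.538 × 0.1424 = 6.213 mg/L.
DO = 8.38 − 6.213 = 2.167 mg/L.

DO ≈ 2.17 mg/L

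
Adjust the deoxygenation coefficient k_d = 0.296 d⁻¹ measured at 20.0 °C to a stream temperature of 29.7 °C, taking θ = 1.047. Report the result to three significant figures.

k_d(T₂) = k_d(T₁) · θ^(T₂−T₁) = 0.296 × 1.047^(29.7−20.0)
= 0.296 × 1.047^9.70 = 0.296 × 1.561 = 0.4621 d⁻¹.

k_d ≈ 0.462 d⁻¹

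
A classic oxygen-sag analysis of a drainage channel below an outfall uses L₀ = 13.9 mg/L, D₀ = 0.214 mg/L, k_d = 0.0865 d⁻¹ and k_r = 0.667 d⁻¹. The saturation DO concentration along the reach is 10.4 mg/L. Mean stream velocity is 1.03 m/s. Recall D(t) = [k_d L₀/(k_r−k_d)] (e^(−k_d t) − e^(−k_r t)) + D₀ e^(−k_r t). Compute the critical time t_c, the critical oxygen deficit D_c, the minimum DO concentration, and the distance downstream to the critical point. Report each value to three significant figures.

t_c = [1/(k_r−k_d)] ln[(k_r/k_d)(1 − D₀(k_r−k_d)/(k_d L₀))]
= [1/(0.667−0.0865)] ln[(0.667/0.0865)(1 − 0.214×0.5805/(0.0865×13.9))]
= (1/0.5805) ln[7.711 × 0.8967] = 1.723 × ln(6.914) = 1.723 × 1.934 = 3.331 d.
L(t_c) = L₀ e^(−k_d t_c) = 13.9 × 0.7497 = 10.42 mg/L, and at the critical point k_r D_c = k_d L, so D_c = (0.0865/0.667) × 10.42 = 1.351 mg/L.
Minimum DO = C_s − D_c = 10.4 − 1.351 = 9.049 mg/L.
x_c = v t_c = 1.03 m/s × 3.331 d × 86400 s/d = 296400 m ≈ 296 km.

t_c ≈ 3.33 d; D_c ≈ 1.35 mg/L; min DO ≈ 9.05 mg/L; x_c ≈ 296 km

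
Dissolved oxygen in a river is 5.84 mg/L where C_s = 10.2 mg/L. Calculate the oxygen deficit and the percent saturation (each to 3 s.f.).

D ≈ 4.36 mg/L; 57.3 % saturation

D = C_s − C = 10.2 − 5.84 = 4.36 mg/L.
% saturation = 5.84/10.2 × 100 = 57.3 %.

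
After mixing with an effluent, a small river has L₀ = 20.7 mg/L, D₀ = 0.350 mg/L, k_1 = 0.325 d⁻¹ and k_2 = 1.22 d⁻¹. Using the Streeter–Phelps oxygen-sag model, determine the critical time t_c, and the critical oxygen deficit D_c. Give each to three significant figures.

t_c ≈ 1.42 d; D_c ≈ 3.47 mg/L

With k_2/k_1 = 3.754 and 1 − D₀(k_2−k_1)/(k_1 L₀) = 0.9534,
t_c = ln(3.754 × 0.9534) / (1.22 − 0.325) = ln(3.579) / 0.8950 = 1.275/0.8950 = 1.425 d.
L(t_c) = L₀ e^(−k_1 t_c) = 20.7 × 0.6294 = 13.03 mg/L, and at the critical point k_2 D_c = k_1 L, so D_c = (0.325/1.22) × 13.03 = 3.471 mg/L.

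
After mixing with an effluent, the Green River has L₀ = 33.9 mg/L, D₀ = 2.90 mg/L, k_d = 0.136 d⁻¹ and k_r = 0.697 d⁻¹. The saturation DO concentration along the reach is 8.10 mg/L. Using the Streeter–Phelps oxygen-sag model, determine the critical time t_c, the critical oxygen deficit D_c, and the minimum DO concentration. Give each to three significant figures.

t_c ≈ 2.14 d; D_c ≈ 4.95 mg/L; min DO ≈ 3.15 mg/L

t_c = [1/(k_r−k_d)] ln[(k_r/k_d)(1 − D₀(k_r−k_d)/(k_d L₀))]
= [1/(0.697−0.136)] ln[(0.697/0.136)(1 − 2.90×0.5610/(0.136×33.9))]
= (1/0.5610) ln[5.125 × 0.6471] = 1.783 × ln(3.317) = 1.783 × 1.199 = 2.137 d.
L(t_c) = L₀ e^(−k_d t_c) = 33.9 × 0.7478 = 25.35 mg/L, and at the critical point k_r D_c = k_d L, so D_c = (0.136/0.697) × 25.35 = 4.946 mg/L.
Minimum DO = C_s − D_c = 8.10 − 4.946 = 3.154 mg/L.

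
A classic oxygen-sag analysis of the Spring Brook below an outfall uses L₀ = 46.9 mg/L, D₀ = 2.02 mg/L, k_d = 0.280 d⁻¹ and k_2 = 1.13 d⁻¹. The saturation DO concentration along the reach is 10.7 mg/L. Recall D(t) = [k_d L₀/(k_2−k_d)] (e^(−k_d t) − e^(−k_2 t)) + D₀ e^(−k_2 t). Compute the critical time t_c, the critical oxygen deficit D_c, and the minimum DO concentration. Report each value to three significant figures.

t_c ≈ 1.48 d; D_c ≈ 7.69 mg/L; min DO ≈ 3.01 mg/L

At the critical point dD/dt = 0, so k_d L₀ e^(−k_d t) = k_2 D. Substituting D(t) from the Streeter–Phelps equation and solving for t gives
t_c = ln[(k_2/k_d)(1 − D₀(k_2−k_d)/(k_d L₀))] / (k_2−k_d).
Here k_2−k_d = 0.8500 d⁻¹ and 1 − D₀(k_2−k_d)/(k_d L₀) = 1 − 2.02×0.8500/(0.280×46.9) = 0.8693, so
t_c = ln(4.036 × 0.8693) / 0.8500 = 1.255 / 0.8500 = 1.477 d.
D_c = (k_d/k_2) L₀ e^(−k_d t_c) = (0.280/1.13) × 46.9 × e^(−0.280×1.477) = 0.2478 × 46.9 × 0.6614 = 7.686 mg/L.
Minimum DO = C_s − D_c = 10.7 − 7.686 = 3.014 mg/L.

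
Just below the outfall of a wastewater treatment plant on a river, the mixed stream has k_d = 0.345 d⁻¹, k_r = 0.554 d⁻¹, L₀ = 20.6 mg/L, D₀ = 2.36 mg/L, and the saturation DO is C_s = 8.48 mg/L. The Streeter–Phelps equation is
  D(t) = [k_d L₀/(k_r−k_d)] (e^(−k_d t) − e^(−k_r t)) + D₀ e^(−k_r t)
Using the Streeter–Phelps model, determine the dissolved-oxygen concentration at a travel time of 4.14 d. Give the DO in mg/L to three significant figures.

DO ≈ 3.52 mg/L

k_d L₀/(k_r−k_d) = 0.345×20.6/(0.554−0.345) = 7.107/0.2090 = 34.00 mg/L.
e^(−k_d t) = e^(−0.345×4.140) = 0.2397; e^(−k_r t) = e^(−0.554×4.140) = 0.1009.
D = 34.00 × (0.2397 − 0.1009) + 2.36 × 0.1009 = 4.720 + 0.2381 = 4.958 mg/L.
DO = C_s − D = 8.48 − 4.958 = 3.522 mg/L.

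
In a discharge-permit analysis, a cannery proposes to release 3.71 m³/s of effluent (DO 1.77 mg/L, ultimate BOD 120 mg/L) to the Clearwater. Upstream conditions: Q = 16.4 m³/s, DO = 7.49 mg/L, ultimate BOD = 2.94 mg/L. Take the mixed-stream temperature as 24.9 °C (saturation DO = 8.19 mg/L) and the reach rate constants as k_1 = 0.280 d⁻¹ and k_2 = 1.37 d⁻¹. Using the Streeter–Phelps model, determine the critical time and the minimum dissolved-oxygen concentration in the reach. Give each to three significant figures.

Mixed DO = (16.4×7.49 + 3.71×1.77)/(16.4+3.71) = 129.4/20.11 = 6.435 mg/L.
Mixed L₀ = (16.4×2.94 + 3.71×120)/(20.11) = 493.4/20.11 = 24.54 mg/L.
Initial deficit D₀ = C_s − DO₀ = 8.19 − 6.435 = 1.755 mg/L.
t_c = (1/1.090) ln[(1.37/0.280)(1 − 1.755×1.090/(0.280×24.54))] = 0.9174 × ln(3.530) = 1.157 d.
D_c = (0.280/1.37) × 24.54 × e^(−0.280×1.157) = 0.2044 × 24.54 × 0.7232 = 3.627 mg/L.
Minimum DO = 8.19 − 3.627 = 4.563 mg/L.

t_c ≈ 1.16 d; minimum DO ≈ 4.56 mg/L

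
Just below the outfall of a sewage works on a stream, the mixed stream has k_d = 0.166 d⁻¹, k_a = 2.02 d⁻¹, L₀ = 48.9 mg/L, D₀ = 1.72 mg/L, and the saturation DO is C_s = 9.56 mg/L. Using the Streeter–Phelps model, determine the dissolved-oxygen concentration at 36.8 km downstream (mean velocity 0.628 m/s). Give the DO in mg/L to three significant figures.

DO ≈ 6.32 mg/L

Travel time t = x/v = 36.8 km / (0.628 m/s) = 36800 m / 0.628 m/s = 58600 s = 0.6782 d.
k_d L₀/(k_a−k_d) = 0.166×48.9/(2.02−0.166) = 8.117/1.854 = 4.378 mg/L.
e^(−k_d t) = e^(−0.166×0.6782) = 0.8935; e^(−k_a t) = e^(−2.02×0.6782) = 0.2541.
D = 4.378 × (0.8935 − 0.2541) + 1.72 × 0.2541 = 2.800 + 0.4371 = 3.237 mg/L.
DO = C_s − D = 9.56 − 3.237 = 6.323 mg/L.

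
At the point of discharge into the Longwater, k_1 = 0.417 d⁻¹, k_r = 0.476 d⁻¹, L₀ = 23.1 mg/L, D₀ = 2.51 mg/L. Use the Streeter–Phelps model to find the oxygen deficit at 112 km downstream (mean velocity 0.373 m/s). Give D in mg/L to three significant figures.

Travel time t = x/v = 112 km / (0.373 m/s) = 112000 m / 0.373 m/s = 300300 s = 3.475 d.
k_1 L₀/(k_r−k_1) = 0.417×23.1/(0.476−0.417) = 9.633/0.05900 = 163.3 mg/L.
e^(−k_1 t) = e^(−0.417×3.475) = 0.2348; e^(−k_r t) = e^(−0.476×3.475) = 0.1912.
D = 163.3 × (0.2348 − 0.1912) + 2.51 × 0.1912 = 7.106 + 0.4800 = 7.586 mg/L.

D ≈ 7.59 mg/L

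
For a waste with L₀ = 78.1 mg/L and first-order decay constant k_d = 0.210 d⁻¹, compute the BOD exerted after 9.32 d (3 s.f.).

y ≈ 67.1 mg/L

y_t = L₀(1 − e^(−k_d t)) = 78.1 × (1 − e^(−0.210×9.32))
= 78.1 × (1 − 0.1413) = 78.1 × 0.8587 = 67.07 mg/L.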